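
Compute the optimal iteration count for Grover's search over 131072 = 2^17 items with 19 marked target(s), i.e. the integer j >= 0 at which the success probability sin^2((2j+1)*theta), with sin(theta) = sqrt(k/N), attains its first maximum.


After j Grover iterations the success probability is P(j) = sin^2((2j+1)*theta), where sin(theta) = sqrt(k/N).
N = 2^17 = 131072, k = 19
sin(theta) = sqrt(k/N) = 0.0120398711
theta = arcsin(sqrt(k/N)) = 0.012040162 rad
P(j) reaches its first maximum when (2j+1)*theta is as close as possible to pi/2, i.e. j = round(pi/(4*theta) - 1/2).
pi/(4*theta) - 1/2 = 64.7315
(For comparison, the common estimate pi/4 * sqrt(N/k) = 65.2331; the exact maximiser is used here.)
Optimal iterations = 65

65


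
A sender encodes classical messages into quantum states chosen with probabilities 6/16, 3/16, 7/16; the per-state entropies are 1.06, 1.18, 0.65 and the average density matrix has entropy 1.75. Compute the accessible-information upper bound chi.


chi = S(rho) - sum_i p_i * S(rho_i)
Weighted entropy = 6/16 * 1.06 + 3/16 * 1.18 + 7/16 * 0.65
= 0.9031
chi = 1.75 - 0.9031
= 0.8469

0.8469


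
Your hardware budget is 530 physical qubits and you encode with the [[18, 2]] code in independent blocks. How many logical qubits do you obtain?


Each code block uses 18 physical qubits for 2 logical qubit(s).
Number of complete blocks = floor(530 / 18) = 29
Logical qubits = 29 * 2
= 58

58


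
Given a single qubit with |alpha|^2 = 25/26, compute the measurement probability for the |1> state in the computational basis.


|alpha|^2 = 25/26 = 0.9615
|beta|^2 = 1 - 25/26 = 1/26 = 0.0385
P(|1>) = |beta|^2 = 0.0385

0.0385


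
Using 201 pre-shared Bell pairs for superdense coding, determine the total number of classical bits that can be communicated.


Superdense coding allows 2 classical bits per shared entangled pair.
201 pair(s) -> 2 * 201 = 402 classical bits

402


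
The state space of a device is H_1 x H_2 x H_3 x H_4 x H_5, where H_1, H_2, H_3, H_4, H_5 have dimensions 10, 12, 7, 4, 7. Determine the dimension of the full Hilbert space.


dim(H_1 x H_2 x H_3 x H_4 x H_5) = 10 * 12 * 7 * 4 * 7
= 120 * 7 * 4 * 7
= 840 * 4 * 7
= 3360 * 7
= 23520

23520


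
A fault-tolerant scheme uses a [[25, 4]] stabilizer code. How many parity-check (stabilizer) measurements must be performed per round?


For an [[n,k]] stabilizer code:
Number of stabilizer generators = n - k
= 25 - 4
= 21

21


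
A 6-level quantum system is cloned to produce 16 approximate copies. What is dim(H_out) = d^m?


Output space = H^(tensor 16) where dim(H) = 6
dim = 6^16
= 36 (after 2 factors)
= 216 (after 3 factors)
= 1296 (after 4 factors)
= 7776 (after 5 factors)
= 46656 (after 6 factors)
= 279936 (after 7 factors)
= 1679616 (after 8 factors)
= 10077696 (after 9 factors)
= 60466176 (after 10 factors)
= 362797056 (after 11 factors)
= 2176782336 (after 12 factors)
= 13060694016 (after 13 factors)
= 78364164096 (after 14 factors)
= 470184984576 (after 15 factors)
= 2821109907456 (after 16 factors)
= 2821109907456

2821109907456


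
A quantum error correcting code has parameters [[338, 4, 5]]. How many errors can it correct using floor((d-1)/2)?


Code parameters: [[338, 4, 5]], distance d = 5.
Number of correctable errors = floor((d-1)/2)
= floor((5 - 1)/2)
= floor(4/2)
= 2

2


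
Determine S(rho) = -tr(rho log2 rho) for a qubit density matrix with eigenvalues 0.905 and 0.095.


S = -p*log2(p) - (1-p)*log2(1-p)
p = 0.9050, 1-p = 0.0950
= -0.9050 * log2(0.9050) - 0.0950 * log2(0.0950)
= -(-0.1303) - (-0.3226)
= 0.4529

0.4529


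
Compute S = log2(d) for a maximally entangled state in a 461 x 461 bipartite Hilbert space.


For a maximally entangled state in d x d:
S = log2(d) = log2(461)
= 8.8486

8.8486


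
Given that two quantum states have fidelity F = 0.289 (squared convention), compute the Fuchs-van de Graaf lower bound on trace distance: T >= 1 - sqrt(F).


Fuchs-van de Graaf (squared-fidelity convention): 1 - sqrt(F) <= T <= sqrt(1 - F).
Lower bound: T >= 1 - sqrt(F)
sqrt(F) = sqrt(0.289) = 0.5376
T >= 1 - 0.5376
T >= 0.4624

0.4624


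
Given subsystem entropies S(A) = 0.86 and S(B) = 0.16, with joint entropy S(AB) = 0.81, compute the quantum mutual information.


I(A:B) = S(A) + S(B) - S(AB)
= 0.86 + 0.16 - 0.81
= 0.2100

0.2100


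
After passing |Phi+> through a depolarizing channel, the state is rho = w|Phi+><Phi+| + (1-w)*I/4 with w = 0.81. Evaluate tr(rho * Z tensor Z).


|Phi+> = (|00> + |11>)/sqrt(2)
For the pure Bell state, <Z_A Z_B> = +1 (Bell-state Pauli correlator).
The maximally-mixed part I/4 has tr(I/4 * P tensor P) = 0 for any traceless Pauli P.
So <Z_A Z_B>_rho = w * (+1) + (1 - w) * 0
= 0.81 * (+1)
= 0.8100

0.8100


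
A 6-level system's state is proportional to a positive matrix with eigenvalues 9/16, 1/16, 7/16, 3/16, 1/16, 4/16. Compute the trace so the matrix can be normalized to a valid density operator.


tr(M) = sum of eigenvalues
= 9/16 + 1/16 + 7/16 + 3/16 + 1/16 + 4/16
= 25/16
= 1.5625

1.5625


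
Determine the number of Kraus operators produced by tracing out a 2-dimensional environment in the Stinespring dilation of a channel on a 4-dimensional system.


Tracing out the environment in an orthonormal basis {|i>_E} gives Kraus operators K_i = <i|_E U |0>_E.
Number of Kraus operators = dim(H_env) = d_env
= 2

2


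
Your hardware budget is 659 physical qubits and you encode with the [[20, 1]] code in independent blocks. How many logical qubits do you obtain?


Each code block uses 20 physical qubits for 1 logical qubit(s).
Number of complete blocks = floor(659 / 20) = 32
Logical qubits = 32 * 1
= 32

32


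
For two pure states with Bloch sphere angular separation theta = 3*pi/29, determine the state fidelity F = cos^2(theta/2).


For states separated by angle theta on Bloch sphere:
F = cos^2(theta/2)
theta = 3*pi/29 = 0.3250
theta/2 = 0.1625
cos(theta/2) = 0.9868
F = 0.9738

0.9738


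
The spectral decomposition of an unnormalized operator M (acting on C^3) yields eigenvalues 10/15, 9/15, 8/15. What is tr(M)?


tr(M) = sum of eigenvalues
= 10/15 + 9/15 + 8/15
= 27/15
= 1.8000

1.8000


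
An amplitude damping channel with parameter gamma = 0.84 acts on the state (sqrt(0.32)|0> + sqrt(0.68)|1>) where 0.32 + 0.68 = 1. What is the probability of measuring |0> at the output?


For amplitude damping with parameter gamma on state sqrt(a)|0> + sqrt(b)|1>:
alpha^2 = 0.32, beta^2 = 0.68
P(|0>) = alpha^2 + gamma * beta^2
= 0.32 + 0.84 * 0.68
= 0.32 + 0.5712
= 0.8912

0.8912


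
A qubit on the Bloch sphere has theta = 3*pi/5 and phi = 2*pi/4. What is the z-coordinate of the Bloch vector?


theta = 1.8850, phi = 1.5708
r_z = cos(theta) = -0.3090

-0.3090


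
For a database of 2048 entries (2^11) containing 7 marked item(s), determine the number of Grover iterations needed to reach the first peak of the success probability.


After j Grover iterations the success probability is P(j) = sin^2((2j+1)*theta), where sin(theta) = sqrt(k/N).
N = 2^11 = 2048, k = 7
sin(theta) = sqrt(k/N) = 0.05846339667
theta = arcsin(sqrt(k/N)) = 0.05849675234 rad
P(j) reaches its first maximum when (2j+1)*theta is as close as possible to pi/2, i.e. j = round(pi/(4*theta) - 1/2).
pi/(4*theta) - 1/2 = 12.9264
(For comparison, the common estimate pi/4 * sqrt(N/k) = 13.4340; the exact maximiser is used here.)
Optimal iterations = 13

13


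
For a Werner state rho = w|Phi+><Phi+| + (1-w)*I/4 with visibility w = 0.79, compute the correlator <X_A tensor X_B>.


|Phi+> = (|00> + |11>)/sqrt(2)
For the pure Bell state, <X_A X_B> = +1 (Bell-state Pauli correlator).
The maximally-mixed part I/4 has tr(I/4 * P tensor P) = 0 for any traceless Pauli P.
So <X_A X_B>_rho = w * (+1) + (1 - w) * 0
= 0.79 * (+1)
= 0.7900

0.7900


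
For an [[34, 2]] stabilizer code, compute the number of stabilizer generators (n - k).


For an [[n,k]] stabilizer code:
Number of stabilizer generators = n - k
= 34 - 2
= 32

32


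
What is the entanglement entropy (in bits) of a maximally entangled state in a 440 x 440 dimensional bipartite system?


For a maximally entangled state in d x d:
S = log2(d) = log2(440)
= 8.7814

8.7814


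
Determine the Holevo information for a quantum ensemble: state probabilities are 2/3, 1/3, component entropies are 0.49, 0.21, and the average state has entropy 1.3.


chi = S(rho) - sum_i p_i * S(rho_i)
Weighted entropy = 2/3 * 0.49 + 1/3 * 0.21
= 0.3967
chi = 1.3 - 0.3967
= 0.9033

0.9033


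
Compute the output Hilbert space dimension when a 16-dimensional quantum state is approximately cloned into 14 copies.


Output space = H^(tensor 14) where dim(H) = 16
dim = 16^14
= 256 (after 2 factors)
= 4096 (after 3 factors)
= 65536 (after 4 factors)
= 1048576 (after 5 factors)
= 16777216 (after 6 factors)
= 268435456 (after 7 factors)
= 4294967296 (after 8 factors)
= 68719476736 (after 9 factors)
= 1099511627776 (after 10 factors)
= 17592186044416 (after 11 factors)
= 281474976710656 (after 12 factors)
= 4503599627370496 (after 13 factors)
= 72057594037927936 (after 14 factors)
= 72057594037927936

72057594037927936


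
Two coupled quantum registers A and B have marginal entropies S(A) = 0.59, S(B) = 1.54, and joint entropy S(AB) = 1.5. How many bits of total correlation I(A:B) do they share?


I(A:B) = S(A) + S(B) - S(AB)
= 0.59 + 1.54 - 1.5
= 0.6300

0.6300


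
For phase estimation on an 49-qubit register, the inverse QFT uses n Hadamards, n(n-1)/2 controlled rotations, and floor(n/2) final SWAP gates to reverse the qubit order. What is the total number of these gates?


Hadamard gates: 49
Controlled rotations: n*(n-1)/2 = 49*48/2 = 1176
SWAP gates: floor(n/2) = floor(49/2) = 24
Total = 49 + 1176 + 24
= 1249

1249


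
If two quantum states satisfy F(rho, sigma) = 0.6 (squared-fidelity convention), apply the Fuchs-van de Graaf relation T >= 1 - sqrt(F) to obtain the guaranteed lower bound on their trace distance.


Fuchs-van de Graaf (squared-fidelity convention): 1 - sqrt(F) <= T <= sqrt(1 - F).
Lower bound: T >= 1 - sqrt(F)
sqrt(F) = sqrt(0.6) = 0.7746
T >= 1 - 0.7746
T >= 0.2254

0.2254


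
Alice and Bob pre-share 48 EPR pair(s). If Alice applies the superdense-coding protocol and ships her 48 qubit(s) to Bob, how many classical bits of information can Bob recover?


Superdense coding allows 2 classical bits per shared entangled pair.
48 pair(s) -> 2 * 48 = 96 classical bits

96


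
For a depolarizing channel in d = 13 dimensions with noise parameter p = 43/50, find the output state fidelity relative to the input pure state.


F = (1-p) + p/d
= (1 - 0.8600) + 0.8600/13
= 0.1400 + 0.0662
= 0.2062

0.2062


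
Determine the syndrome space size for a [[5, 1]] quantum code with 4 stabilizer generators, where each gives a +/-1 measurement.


Each stabilizer generator gives a binary (+1 or -1) measurement outcome.
With 4 independent generators:
Total syndromes = 2^4
= 16

16


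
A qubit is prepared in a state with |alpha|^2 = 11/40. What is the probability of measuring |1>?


|alpha|^2 = 11/40 = 0.2750
|beta|^2 = 1 - 11/40 = 29/40 = 0.7250
P(|1>) = |beta|^2 = 0.7250

0.7250


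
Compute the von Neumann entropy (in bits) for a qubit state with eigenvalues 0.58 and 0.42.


S = -p*log2(p) - (1-p)*log2(1-p)
p = 0.5800, 1-p = 0.4200
= -0.5800 * log2(0.5800) - 0.4200 * log2(0.4200)
= -(-0.4558) - (-0.5256)
= 0.9815

0.9815


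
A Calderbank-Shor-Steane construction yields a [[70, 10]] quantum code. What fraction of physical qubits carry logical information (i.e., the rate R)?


Code rate R = k/n
= 10/70
= 0.1429

0.1429


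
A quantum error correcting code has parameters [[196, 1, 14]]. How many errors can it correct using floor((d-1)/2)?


Code parameters: [[196, 1, 14]], distance d = 14.
Number of correctable errors = floor((d-1)/2)
= floor((14 - 1)/2)
= floor(13/2)
= 6

6


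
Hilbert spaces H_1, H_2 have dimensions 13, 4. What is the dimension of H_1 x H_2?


dim(H_1 x H_2) = 13 * 4
= 52

52


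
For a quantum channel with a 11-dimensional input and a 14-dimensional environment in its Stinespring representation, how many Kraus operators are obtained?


Tracing out the environment in an orthonormal basis {|i>_E} gives Kraus operators K_i = <i|_E U |0>_E.
Number of Kraus operators = dim(H_env) = d_env
= 14

14


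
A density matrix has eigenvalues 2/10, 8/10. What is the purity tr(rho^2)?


tr(rho^2) = sum of eigenvalues squared
= (2/10)^2 + (8/10)^2
= (4 + 64) / 100
= 68/100
= 0.6800

0.6800


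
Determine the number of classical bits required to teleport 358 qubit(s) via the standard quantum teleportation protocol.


Quantum teleportation requires 2 classical bits per qubit teleported.
358 qubit(s) -> 2 * 358 = 716 classical bits

716


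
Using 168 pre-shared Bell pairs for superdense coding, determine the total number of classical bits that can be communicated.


Superdense coding allows 2 classical bits per shared entangled pair.
168 pair(s) -> 2 * 168 = 336 classical bits

336


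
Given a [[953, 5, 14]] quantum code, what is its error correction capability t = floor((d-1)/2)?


Code parameters: [[953, 5, 14]], distance d = 14.
Number of correctable errors = floor((d-1)/2)
= floor((14 - 1)/2)
= floor(13/2)
= 6

6


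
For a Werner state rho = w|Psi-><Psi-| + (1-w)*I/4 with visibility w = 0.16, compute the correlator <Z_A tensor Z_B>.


|Psi-> = (|01> - |10>)/sqrt(2)
For the pure Bell state, <Z_A Z_B> = -1 (Bell-state Pauli correlator).
The maximally-mixed part I/4 has tr(I/4 * P tensor P) = 0 for any traceless Pauli P.
So <Z_A Z_B>_rho = w * (-1) + (1 - w) * 0
= 0.16 * (-1)
= -0.1600

-0.1600


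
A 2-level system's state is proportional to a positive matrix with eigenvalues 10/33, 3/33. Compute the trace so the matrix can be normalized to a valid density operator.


tr(M) = sum of eigenvalues
= 10/33 + 3/33
= 13/33
= 0.3939

0.3939


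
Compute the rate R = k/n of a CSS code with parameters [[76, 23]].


Code rate R = k/n
= 23/76
= 0.3026

0.3026


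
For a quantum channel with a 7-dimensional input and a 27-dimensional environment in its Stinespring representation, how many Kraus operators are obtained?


Tracing out the environment in an orthonormal basis {|i>_E} gives Kraus operators K_i = <i|_E U |0>_E.
Number of Kraus operators = dim(H_env) = d_env
= 27

27


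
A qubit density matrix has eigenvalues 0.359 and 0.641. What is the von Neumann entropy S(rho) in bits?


S = -p*log2(p) - (1-p)*log2(1-p)
p = 0.3590, 1-p = 0.6410
= -0.3590 * log2(0.3590) - 0.6410 * log2(0.6410)
= -(-0.5306) - (-0.4113)
= 0.9418

0.9418


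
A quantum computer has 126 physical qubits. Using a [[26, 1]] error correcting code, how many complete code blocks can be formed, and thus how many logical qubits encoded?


Each code block uses 26 physical qubits for 1 logical qubit(s).
Number of complete blocks = floor(126 / 26) = 4
Logical qubits = 4 * 1
= 4

4


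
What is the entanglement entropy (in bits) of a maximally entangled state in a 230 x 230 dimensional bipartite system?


For a maximally entangled state in d x d:
S = log2(d) = log2(230)
= 7.8455

7.8455


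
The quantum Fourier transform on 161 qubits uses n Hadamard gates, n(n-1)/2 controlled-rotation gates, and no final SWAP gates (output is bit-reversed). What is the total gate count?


Hadamard gates: 161
Controlled rotations: n*(n-1)/2 = 161*160/2 = 12880
SWAP gates: 0 (omitted)
Total = 161 + 12880
= 13041

13041


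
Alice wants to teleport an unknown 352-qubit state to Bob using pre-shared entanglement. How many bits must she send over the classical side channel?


Quantum teleportation requires 2 classical bits per qubit teleported.
352 qubit(s) -> 2 * 352 = 704 classical bits

704


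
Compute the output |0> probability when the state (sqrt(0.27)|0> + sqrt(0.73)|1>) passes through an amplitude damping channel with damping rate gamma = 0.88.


For amplitude damping with parameter gamma on state sqrt(a)|0> + sqrt(b)|1>:
alpha^2 = 0.27, beta^2 = 0.73
P(|0>) = alpha^2 + gamma * beta^2
= 0.27 + 0.88 * 0.73
= 0.27 + 0.6424
= 0.9124

0.9124


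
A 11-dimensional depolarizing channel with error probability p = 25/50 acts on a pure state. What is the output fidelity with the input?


F = (1-p) + p/d
= (1 - 0.5000) + 0.5000/11
= 0.5000 + 0.0455
= 0.5455

0.5455


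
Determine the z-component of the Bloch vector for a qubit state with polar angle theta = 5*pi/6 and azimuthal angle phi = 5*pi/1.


theta = 2.6180, phi = 15.7080
r_z = cos(theta) = -0.8660

-0.8660


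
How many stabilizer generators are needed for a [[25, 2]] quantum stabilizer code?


For an [[n,k]] stabilizer code:
Number of stabilizer generators = n - k
= 25 - 2
= 23

23


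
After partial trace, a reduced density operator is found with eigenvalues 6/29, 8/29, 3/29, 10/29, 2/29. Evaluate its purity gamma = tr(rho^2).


tr(rho^2) = sum of eigenvalues squared
= (6/29)^2 + (8/29)^2 + (3/29)^2 + (10/29)^2 + (2/29)^2
= (36 + 64 + 9 + 100 + 4) / 841
= 213/841
= 0.2533

0.2533


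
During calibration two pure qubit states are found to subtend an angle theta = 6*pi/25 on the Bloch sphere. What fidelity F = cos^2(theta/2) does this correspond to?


For states separated by angle theta on Bloch sphere:
F = cos^2(theta/2)
theta = 6*pi/25 = 0.7540
theta/2 = 0.3770
cos(theta/2) = 0.9298
F = 0.8645

0.8645


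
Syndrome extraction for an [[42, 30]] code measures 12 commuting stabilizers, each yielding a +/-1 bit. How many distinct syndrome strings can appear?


Each stabilizer generator gives a binary (+1 or -1) measurement outcome.
With 12 independent generators:
Total syndromes = 2^12
= 4096

4096


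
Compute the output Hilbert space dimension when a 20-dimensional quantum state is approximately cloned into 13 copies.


Output space = H^(tensor 13) where dim(H) = 20
dim = 20^13
= 400 (after 2 factors)
= 8000 (after 3 factors)
= 160000 (after 4 factors)
= 3200000 (after 5 factors)
= 64000000 (after 6 factors)
= 1280000000 (after 7 factors)
= 25600000000 (after 8 factors)
= 512000000000 (after 9 factors)
= 10240000000000 (after 10 factors)
= 204800000000000 (after 11 factors)
= 4096000000000000 (after 12 factors)
= 81920000000000000 (after 13 factors)
= 81920000000000000

81920000000000000


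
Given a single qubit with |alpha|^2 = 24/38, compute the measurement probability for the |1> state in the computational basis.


|alpha|^2 = 24/38 = 0.6316
|beta|^2 = 1 - 24/38 = 14/38 = 0.3684
P(|1>) = |beta|^2 = 0.3684

0.3684


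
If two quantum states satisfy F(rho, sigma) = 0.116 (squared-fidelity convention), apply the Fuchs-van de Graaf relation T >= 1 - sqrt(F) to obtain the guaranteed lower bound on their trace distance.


Fuchs-van de Graaf (squared-fidelity convention): 1 - sqrt(F) <= T <= sqrt(1 - F).
Lower bound: T >= 1 - sqrt(F)
sqrt(F) = sqrt(0.116) = 0.3406
T >= 1 - 0.3406
T >= 0.6594

0.6594


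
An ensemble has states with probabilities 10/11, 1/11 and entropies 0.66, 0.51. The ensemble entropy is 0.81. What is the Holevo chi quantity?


chi = S(rho) - sum_i p_i * S(rho_i)
Weighted entropy = 10/11 * 0.66 + 1/11 * 0.51
= 0.6464
chi = 0.81 - 0.6464
= 0.1636

0.1636


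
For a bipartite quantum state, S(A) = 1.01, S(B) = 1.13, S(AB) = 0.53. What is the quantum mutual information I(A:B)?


I(A:B) = S(A) + S(B) - S(AB)
= 1.01 + 1.13 - 0.53
= 1.6100

1.6100


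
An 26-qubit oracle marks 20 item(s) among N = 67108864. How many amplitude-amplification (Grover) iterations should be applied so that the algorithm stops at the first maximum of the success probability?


After j Grover iterations the success probability is P(j) = sin^2((2j+1)*theta), where sin(theta) = sqrt(k/N).
N = 2^26 = 67108864, k = 20
sin(theta) = sqrt(k/N) = 0.0005459150336
theta = arcsin(sqrt(k/N)) = 0.0005459150607 rad
P(j) reaches its first maximum when (2j+1)*theta is as close as possible to pi/2, i.e. j = round(pi/(4*theta) - 1/2).
pi/(4*theta) - 1/2 = 1438.1820
(For comparison, the common estimate pi/4 * sqrt(N/k) = 1438.6821; the exact maximiser is used here.)
Optimal iterations = 1438

1438


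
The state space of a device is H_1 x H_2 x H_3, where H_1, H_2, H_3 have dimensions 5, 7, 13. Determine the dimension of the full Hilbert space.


dim(H_1 x H_2 x H_3) = 5 * 7 * 13
= 35 * 13
= 455

455


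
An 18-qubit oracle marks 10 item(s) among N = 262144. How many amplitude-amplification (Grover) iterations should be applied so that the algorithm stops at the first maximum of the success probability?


After j Grover iterations the success probability is P(j) = sin^2((2j+1)*theta), where sin(theta) = sqrt(k/N).
N = 2^18 = 262144, k = 10
sin(theta) = sqrt(k/N) = 0.006176323555
theta = arcsin(sqrt(k/N)) = 0.006176362824 rad
P(j) reaches its first maximum when (2j+1)*theta is as close as possible to pi/2, i.e. j = round(pi/(4*theta) - 1/2).
pi/(4*theta) - 1/2 = 126.6619
(For comparison, the common estimate pi/4 * sqrt(N/k) = 127.1627; the exact maximiser is used here.)
Optimal iterations = 127

127


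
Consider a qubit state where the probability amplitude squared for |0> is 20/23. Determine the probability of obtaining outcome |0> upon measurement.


|alpha|^2 = 20/23 = 0.8696
|beta|^2 = 1 - 20/23 = 3/23 = 0.1304
P(|0>) = |alpha|^2 = 0.8696

0.8696


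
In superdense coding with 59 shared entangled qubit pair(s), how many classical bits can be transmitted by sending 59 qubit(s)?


Superdense coding allows 2 classical bits per shared entangled pair.
59 pair(s) -> 2 * 59 = 118 classical bits

118


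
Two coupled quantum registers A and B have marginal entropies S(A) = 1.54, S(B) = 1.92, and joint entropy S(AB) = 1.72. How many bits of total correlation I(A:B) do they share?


I(A:B) = S(A) + S(B) - S(AB)
= 1.54 + 1.92 - 1.72
= 1.7400

1.7400


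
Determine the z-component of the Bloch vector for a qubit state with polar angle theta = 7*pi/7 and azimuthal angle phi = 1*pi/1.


theta = 3.1416, phi = 3.1416
r_z = cos(theta) = -1.0000

-1.0000


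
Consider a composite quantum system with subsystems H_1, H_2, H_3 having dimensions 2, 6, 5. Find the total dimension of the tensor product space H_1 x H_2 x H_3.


dim(H_1 x H_2 x H_3) = 2 * 6 * 5
= 12 * 5
= 60

60


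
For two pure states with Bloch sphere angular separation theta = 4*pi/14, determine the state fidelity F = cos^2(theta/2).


For states separated by angle theta on Bloch sphere:
F = cos^2(theta/2)
theta = 4*pi/14 = 0.8976
theta/2 = 0.4488
cos(theta/2) = 0.9010
F = 0.8117

0.8117


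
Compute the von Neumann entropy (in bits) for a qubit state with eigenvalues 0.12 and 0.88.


S = -p*log2(p) - (1-p)*log2(1-p)
p = 0.1200, 1-p = 0.8800
= -0.1200 * log2(0.1200) - 0.8800 * log2(0.8800)
= -(-0.3671) - (-0.1623)
= 0.5294

0.5294


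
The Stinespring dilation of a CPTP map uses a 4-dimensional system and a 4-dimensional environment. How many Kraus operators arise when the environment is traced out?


Tracing out the environment in an orthonormal basis {|i>_E} gives Kraus operators K_i = <i|_E U |0>_E.
Number of Kraus operators = dim(H_env) = d_env
= 4

4


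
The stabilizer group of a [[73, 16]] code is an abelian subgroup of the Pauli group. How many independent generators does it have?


For an [[n,k]] stabilizer code:
Number of stabilizer generators = n - k
= 73 - 16
= 57

57


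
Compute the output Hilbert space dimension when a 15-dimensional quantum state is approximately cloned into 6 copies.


Output space = H^(tensor 6) where dim(H) = 15
dim = 15^6
= 225 (after 2 factors)
= 3375 (after 3 factors)
= 50625 (after 4 factors)
= 759375 (after 5 factors)
= 11390625 (after 6 factors)
= 11390625

11390625


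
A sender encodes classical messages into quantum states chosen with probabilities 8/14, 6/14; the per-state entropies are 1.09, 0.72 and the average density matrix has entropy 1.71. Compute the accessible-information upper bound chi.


chi = S(rho) - sum_i p_i * S(rho_i)
Weighted entropy = 8/14 * 1.09 + 6/14 * 0.72
= 0.9314
chi = 1.71 - 0.9314
= 0.7786

0.7786


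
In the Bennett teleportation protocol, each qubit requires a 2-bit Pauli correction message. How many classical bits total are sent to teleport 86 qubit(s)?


Quantum teleportation requires 2 classical bits per qubit teleported.
86 qubit(s) -> 2 * 86 = 172 classical bits

172


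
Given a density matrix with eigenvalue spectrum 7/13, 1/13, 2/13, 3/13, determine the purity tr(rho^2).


tr(rho^2) = sum of eigenvalues squared
= (7/13)^2 + (1/13)^2 + (2/13)^2 + (3/13)^2
= (49 + 1 + 4 + 9) / 169
= 63/169
= 0.3728

0.3728


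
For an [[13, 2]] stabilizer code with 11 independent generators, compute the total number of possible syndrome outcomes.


Each stabilizer generator gives a binary (+1 or -1) measurement outcome.
With 11 independent generators:
Total syndromes = 2^11
= 2048

2048


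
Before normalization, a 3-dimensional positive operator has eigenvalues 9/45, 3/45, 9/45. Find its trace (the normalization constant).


tr(M) = sum of eigenvalues
= 9/45 + 3/45 + 9/45
= 21/45
= 0.4667

0.4667


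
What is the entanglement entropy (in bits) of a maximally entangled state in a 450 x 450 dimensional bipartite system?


For a maximally entangled state in d x d:
S = log2(d) = log2(450)
= 8.8138

8.8138


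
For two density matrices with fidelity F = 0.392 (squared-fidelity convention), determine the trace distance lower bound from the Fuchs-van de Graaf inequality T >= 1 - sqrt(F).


Fuchs-van de Graaf (squared-fidelity convention): 1 - sqrt(F) <= T <= sqrt(1 - F).
Lower bound: T >= 1 - sqrt(F)
sqrt(F) = sqrt(0.392) = 0.6261
T >= 1 - 0.6261
T >= 0.3739

0.3739


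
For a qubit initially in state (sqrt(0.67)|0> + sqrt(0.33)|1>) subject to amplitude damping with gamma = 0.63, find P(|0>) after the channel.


For amplitude damping with parameter gamma on state sqrt(a)|0> + sqrt(b)|1>:
alpha^2 = 0.67, beta^2 = 0.33
P(|0>) = alpha^2 + gamma * beta^2
= 0.67 + 0.63 * 0.33
= 0.67 + 0.2079
= 0.8779

0.8779


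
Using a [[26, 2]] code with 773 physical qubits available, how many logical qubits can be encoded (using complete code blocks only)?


Each code block uses 26 physical qubits for 2 logical qubit(s).
Number of complete blocks = floor(773 / 26) = 29
Logical qubits = 29 * 2
= 58

58


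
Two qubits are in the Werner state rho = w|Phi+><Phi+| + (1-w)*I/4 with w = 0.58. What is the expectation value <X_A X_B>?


|Phi+> = (|00> + |11>)/sqrt(2)
For the pure Bell state, <X_A X_B> = +1 (Bell-state Pauli correlator).
The maximally-mixed part I/4 has tr(I/4 * P tensor P) = 0 for any traceless Pauli P.
So <X_A X_B>_rho = w * (+1) + (1 - w) * 0
= 0.58 * (+1)
= 0.5800

0.5800


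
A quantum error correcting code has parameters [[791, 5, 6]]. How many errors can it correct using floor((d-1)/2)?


Code parameters: [[791, 5, 6]], distance d = 6.
Number of correctable errors = floor((d-1)/2)
= floor((6 - 1)/2)
= floor(5/2)
= 2

2


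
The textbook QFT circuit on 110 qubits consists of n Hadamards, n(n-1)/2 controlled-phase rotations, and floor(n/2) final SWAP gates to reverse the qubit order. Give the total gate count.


Hadamard gates: 110
Controlled rotations: n*(n-1)/2 = 110*109/2 = 5995
SWAP gates: floor(n/2) = floor(110/2) = 55
Total = 110 + 5995 + 55
= 6160

6160


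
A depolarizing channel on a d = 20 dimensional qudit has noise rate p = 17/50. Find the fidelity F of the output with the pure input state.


F = (1-p) + p/d
= (1 - 0.3400) + 0.3400/20
= 0.6600 + 0.0170
= 0.6770

0.6770


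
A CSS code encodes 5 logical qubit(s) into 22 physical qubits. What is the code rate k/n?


Code rate R = k/n
= 5/22
= 0.2273

0.2273


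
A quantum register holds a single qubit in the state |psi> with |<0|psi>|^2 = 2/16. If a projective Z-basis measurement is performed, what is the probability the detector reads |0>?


|alpha|^2 = 2/16 = 0.1250
|beta|^2 = 1 - 2/16 = 14/16 = 0.8750
P(|0>) = |alpha|^2 = 0.1250

0.1250


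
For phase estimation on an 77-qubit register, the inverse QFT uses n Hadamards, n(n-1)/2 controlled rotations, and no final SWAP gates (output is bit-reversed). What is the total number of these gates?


Hadamard gates: 77
Controlled rotations: n*(n-1)/2 = 77*76/2 = 2926
SWAP gates: 0 (omitted)
Total = 77 + 2926
= 3003

3003


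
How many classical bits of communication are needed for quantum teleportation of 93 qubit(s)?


Quantum teleportation requires 2 classical bits per qubit teleported.
93 qubit(s) -> 2 * 93 = 186 classical bits

186


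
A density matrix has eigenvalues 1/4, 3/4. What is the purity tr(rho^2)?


tr(rho^2) = sum of eigenvalues squared
= (1/4)^2 + (3/4)^2
= (1 + 9) / 16
= 10/16
= 0.6250

0.6250


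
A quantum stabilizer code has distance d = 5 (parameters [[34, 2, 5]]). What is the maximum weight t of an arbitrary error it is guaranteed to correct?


Code parameters: [[34, 2, 5]], distance d = 5.
Number of correctable errors = floor((d-1)/2)
= floor((5 - 1)/2)
= floor(4/2)
= 2

2


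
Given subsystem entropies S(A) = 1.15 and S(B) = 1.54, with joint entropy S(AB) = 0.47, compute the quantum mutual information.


I(A:B) = S(A) + S(B) - S(AB)
= 1.15 + 1.54 - 0.47
= 2.2200

2.2200


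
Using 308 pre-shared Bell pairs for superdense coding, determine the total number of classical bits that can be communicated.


Superdense coding allows 2 classical bits per shared entangled pair.
308 pair(s) -> 2 * 308 = 616 classical bits

616


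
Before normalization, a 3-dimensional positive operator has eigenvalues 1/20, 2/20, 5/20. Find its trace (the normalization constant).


tr(M) = sum of eigenvalues
= 1/20 + 2/20 + 5/20
= 8/20
= 0.4000

0.4000


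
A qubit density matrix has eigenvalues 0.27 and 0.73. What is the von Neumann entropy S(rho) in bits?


S = -p*log2(p) - (1-p)*log2(1-p)
p = 0.2700, 1-p = 0.7300
= -0.2700 * log2(0.2700) - 0.7300 * log2(0.7300)
= -(-0.5100) - (-0.3314)
= 0.8415

0.8415


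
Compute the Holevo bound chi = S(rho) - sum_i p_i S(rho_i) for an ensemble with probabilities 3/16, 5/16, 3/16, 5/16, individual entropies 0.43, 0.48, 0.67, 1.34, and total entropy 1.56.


chi = S(rho) - sum_i p_i * S(rho_i)
Weighted entropy = 3/16 * 0.43 + 5/16 * 0.48 + 3/16 * 0.67 + 5/16 * 1.34
= 0.7750
chi = 1.56 - 0.7750
= 0.7850

0.7850


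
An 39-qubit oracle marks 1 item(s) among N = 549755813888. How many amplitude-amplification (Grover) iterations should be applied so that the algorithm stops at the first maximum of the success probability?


After j Grover iterations the success probability is P(j) = sin^2((2j+1)*theta), where sin(theta) = sqrt(k/N).
N = 2^39 = 549755813888, k = 1
sin(theta) = sqrt(k/N) = 1.348699152e-06
theta = arcsin(sqrt(k/N)) = 1.348699152e-06 rad
P(j) reaches its first maximum when (2j+1)*theta is as close as possible to pi/2, i.e. j = round(pi/(4*theta) - 1/2).
pi/(4*theta) - 1/2 = 582337.0525
(For comparison, the common estimate pi/4 * sqrt(N/k) = 582337.5525; the exact maximiser is used here.)
Optimal iterations = 582337

582337


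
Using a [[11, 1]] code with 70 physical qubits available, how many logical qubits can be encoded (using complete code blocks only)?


Each code block uses 11 physical qubits for 1 logical qubit(s).
Number of complete blocks = floor(70 / 11) = 6
Logical qubits = 6 * 1
= 6

6


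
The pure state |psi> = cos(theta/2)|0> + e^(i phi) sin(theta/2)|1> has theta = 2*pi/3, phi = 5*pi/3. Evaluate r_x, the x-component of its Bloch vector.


theta = 2.0944, phi = 5.2360
r_x = sin(theta)*cos(phi) = 0.8660 * 0.5000
r_x = 0.4330

0.4330


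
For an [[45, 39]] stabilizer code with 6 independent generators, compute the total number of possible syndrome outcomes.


Each stabilizer generator gives a binary (+1 or -1) measurement outcome.
With 6 independent generators:
Total syndromes = 2^6
= 64

64


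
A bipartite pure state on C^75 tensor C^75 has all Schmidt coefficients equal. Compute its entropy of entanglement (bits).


For a maximally entangled state in d x d:
S = log2(d) = log2(75)
= 6.2288

6.2288


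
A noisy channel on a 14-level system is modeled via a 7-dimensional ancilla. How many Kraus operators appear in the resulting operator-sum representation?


Tracing out the environment in an orthonormal basis {|i>_E} gives Kraus operators K_i = <i|_E U |0>_E.
Number of Kraus operators = dim(H_env) = d_env
= 7

7


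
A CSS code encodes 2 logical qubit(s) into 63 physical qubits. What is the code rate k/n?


Code rate R = k/n
= 2/63
= 0.0317

0.0317


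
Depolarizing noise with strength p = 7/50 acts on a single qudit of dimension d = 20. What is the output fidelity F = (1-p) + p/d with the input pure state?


F = (1-p) + p/d
= (1 - 0.1400) + 0.1400/20
= 0.8600 + 0.0070
= 0.8670

0.8670


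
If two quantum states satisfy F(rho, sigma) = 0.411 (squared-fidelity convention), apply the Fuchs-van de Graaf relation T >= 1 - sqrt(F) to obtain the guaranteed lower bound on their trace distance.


Fuchs-van de Graaf (squared-fidelity convention): 1 - sqrt(F) <= T <= sqrt(1 - F).
Lower bound: T >= 1 - sqrt(F)
sqrt(F) = sqrt(0.411) = 0.6411
T >= 1 - 0.6411
T >= 0.3589

0.3589


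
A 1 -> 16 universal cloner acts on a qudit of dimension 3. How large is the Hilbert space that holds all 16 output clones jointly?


Output space = H^(tensor 16) where dim(H) = 3
dim = 3^16
= 9 (after 2 factors)
= 27 (after 3 factors)
= 81 (after 4 factors)
= 243 (after 5 factors)
= 729 (after 6 factors)
= 2187 (after 7 factors)
= 6561 (after 8 factors)
= 19683 (after 9 factors)
= 59049 (after 10 factors)
= 177147 (after 11 factors)
= 531441 (after 12 factors)
= 1594323 (after 13 factors)
= 4782969 (after 14 factors)
= 14348907 (after 15 factors)
= 43046721 (after 16 factors)
= 43046721

43046721


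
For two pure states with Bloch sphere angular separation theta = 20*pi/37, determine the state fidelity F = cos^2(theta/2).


For states separated by angle theta on Bloch sphere:
F = cos^2(theta/2)
theta = 20*pi/37 = 1.6982
theta/2 = 0.8491
cos(theta/2) = 0.6607
F = 0.4365

0.4365


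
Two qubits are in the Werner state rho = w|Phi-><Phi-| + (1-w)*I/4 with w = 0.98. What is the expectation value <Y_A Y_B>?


|Phi-> = (|00> - |11>)/sqrt(2)
For the pure Bell state, <Y_A Y_B> = +1 (Bell-state Pauli correlator).
The maximally-mixed part I/4 has tr(I/4 * P tensor P) = 0 for any traceless Pauli P.
So <Y_A Y_B>_rho = w * (+1) + (1 - w) * 0
= 0.98 * (+1)
= 0.9800

0.9800


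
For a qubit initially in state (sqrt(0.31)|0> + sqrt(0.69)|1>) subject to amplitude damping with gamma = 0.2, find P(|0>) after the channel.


For amplitude damping with parameter gamma on state sqrt(a)|0> + sqrt(b)|1>:
alpha^2 = 0.31, beta^2 = 0.69
P(|0>) = alpha^2 + gamma * beta^2
= 0.31 + 0.2 * 0.69
= 0.31 + 0.1380
= 0.4480

0.4480


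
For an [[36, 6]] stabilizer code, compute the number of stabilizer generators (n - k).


For an [[n,k]] stabilizer code:
Number of stabilizer generators = n - k
= 36 - 6
= 30

30


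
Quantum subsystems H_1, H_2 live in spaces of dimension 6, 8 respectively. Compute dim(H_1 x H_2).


dim(H_1 x H_2) = 6 * 8
= 48

48


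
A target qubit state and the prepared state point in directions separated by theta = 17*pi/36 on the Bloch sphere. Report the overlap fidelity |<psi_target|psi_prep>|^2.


For states separated by angle theta on Bloch sphere:
F = cos^2(theta/2)
theta = 17*pi/36 = 1.4835
theta/2 = 0.7418
cos(theta/2) = 0.7373
F = 0.5436

0.5436


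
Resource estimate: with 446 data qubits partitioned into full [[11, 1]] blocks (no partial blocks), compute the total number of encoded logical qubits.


Each code block uses 11 physical qubits for 1 logical qubit(s).
Number of complete blocks = floor(446 / 11) = 40
Logical qubits = 40 * 1
= 40

40


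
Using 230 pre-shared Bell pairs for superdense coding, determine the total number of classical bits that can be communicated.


Superdense coding allows 2 classical bits per shared entangled pair.
230 pair(s) -> 2 * 230 = 460 classical bits

460


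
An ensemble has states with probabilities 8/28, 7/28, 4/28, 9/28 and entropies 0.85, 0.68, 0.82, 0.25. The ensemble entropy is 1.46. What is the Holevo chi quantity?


chi = S(rho) - sum_i p_i * S(rho_i)
Weighted entropy = 8/28 * 0.85 + 7/28 * 0.68 + 4/28 * 0.82 + 9/28 * 0.25
= 0.6104
chi = 1.46 - 0.6104
= 0.8496

0.8496


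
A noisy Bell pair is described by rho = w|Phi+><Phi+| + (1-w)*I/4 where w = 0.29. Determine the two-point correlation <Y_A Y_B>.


|Phi+> = (|00> + |11>)/sqrt(2)
For the pure Bell state, <Y_A Y_B> = -1 (Bell-state Pauli correlator).
The maximally-mixed part I/4 has tr(I/4 * P tensor P) = 0 for any traceless Pauli P.
So <Y_A Y_B>_rho = w * (-1) + (1 - w) * 0
= 0.29 * (-1)
= -0.2900

-0.2900


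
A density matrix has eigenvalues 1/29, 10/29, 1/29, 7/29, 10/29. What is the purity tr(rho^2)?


tr(rho^2) = sum of eigenvalues squared
= (1/29)^2 + (10/29)^2 + (1/29)^2 + (7/29)^2 + (10/29)^2
= (1 + 100 + 1 + 49 + 100) / 841
= 251/841
= 0.2985

0.2985


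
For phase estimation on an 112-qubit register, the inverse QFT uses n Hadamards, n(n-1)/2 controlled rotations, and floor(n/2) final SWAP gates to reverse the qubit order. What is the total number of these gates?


Hadamard gates: 112
Controlled rotations: n*(n-1)/2 = 112*111/2 = 6216
SWAP gates: floor(n/2) = floor(112/2) = 56
Total = 112 + 6216 + 56
= 6384

6384


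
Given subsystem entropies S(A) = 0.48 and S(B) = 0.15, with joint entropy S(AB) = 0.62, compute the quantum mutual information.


I(A:B) = S(A) + S(B) - S(AB)
= 0.48 + 0.15 - 0.62
= 0.0100

0.0100


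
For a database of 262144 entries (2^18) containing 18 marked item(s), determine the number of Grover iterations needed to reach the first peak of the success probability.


After j Grover iterations the success probability is P(j) = sin^2((2j+1)*theta), where sin(theta) = sqrt(k/N).
N = 2^18 = 262144, k = 18
sin(theta) = sqrt(k/N) = 0.008286407592
theta = arcsin(sqrt(k/N)) = 0.008286502425 rad
P(j) reaches its first maximum when (2j+1)*theta is as close as possible to pi/2, i.e. j = round(pi/(4*theta) - 1/2).
pi/(4*theta) - 1/2 = 94.2804
(For comparison, the common estimate pi/4 * sqrt(N/k) = 94.7815; the exact maximiser is used here.)
Optimal iterations = 94

94


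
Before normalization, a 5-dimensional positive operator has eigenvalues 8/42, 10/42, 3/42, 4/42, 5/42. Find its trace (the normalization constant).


tr(M) = sum of eigenvalues
= 8/42 + 10/42 + 3/42 + 4/42 + 5/42
= 30/42
= 0.7143

0.7143


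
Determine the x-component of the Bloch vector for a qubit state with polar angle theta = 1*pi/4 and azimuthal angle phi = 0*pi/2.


theta = 0.7854, phi = 0.0000
r_x = sin(theta)*cos(phi) = 0.7071 * 1.0000
r_x = 0.7071

0.7071


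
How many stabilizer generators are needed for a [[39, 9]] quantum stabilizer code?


For an [[n,k]] stabilizer code:
Number of stabilizer generators = n - k
= 39 - 9
= 30

30


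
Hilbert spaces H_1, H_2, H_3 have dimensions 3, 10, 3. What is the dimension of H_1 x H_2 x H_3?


dim(H_1 x H_2 x H_3) = 3 * 10 * 3
= 30 * 3
= 90

90


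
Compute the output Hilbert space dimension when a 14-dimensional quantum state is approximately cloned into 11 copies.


Output space = H^(tensor 11) where dim(H) = 14
dim = 14^11
= 196 (after 2 factors)
= 2744 (after 3 factors)
= 38416 (after 4 factors)
= 537824 (after 5 factors)
= 7529536 (after 6 factors)
= 105413504 (after 7 factors)
= 1475789056 (after 8 factors)
= 20661046784 (after 9 factors)
= 289254654976 (after 10 factors)
= 4049565169664 (after 11 factors)
= 4049565169664

4049565169664


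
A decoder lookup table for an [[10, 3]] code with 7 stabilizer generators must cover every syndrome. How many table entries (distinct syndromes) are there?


Each stabilizer generator gives a binary (+1 or -1) measurement outcome.
With 7 independent generators:
Total syndromes = 2^7
= 128

128
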